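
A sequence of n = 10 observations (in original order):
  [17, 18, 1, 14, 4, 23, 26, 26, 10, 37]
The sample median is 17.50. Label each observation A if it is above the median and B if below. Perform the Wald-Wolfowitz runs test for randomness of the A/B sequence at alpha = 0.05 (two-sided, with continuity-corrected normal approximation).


Step 1: Compute median = 17.50; label A = above, B = below.
Labels in order: BABBBAAABA  (n_A = 5, n_B = 5)
Step 2: Count runs R = 6.
Step 3: Under H0 (random ordering), E[R] = 2*n_A*n_B/(n_A+n_B) + 1 = 2*5*5/10 + 1 = 6.0000.
        Var[R] = 2*n_A*n_B*(2*n_A*n_B - n_A - n_B) / ((n_A+n_B)^2 * (n_A+n_B-1)) = 2000/900 = 2.2222.
        SD[R] = 1.4907.
Step 4: R = E[R], so z = 0 with no continuity correction.
Step 5: Two-sided p-value via normal approximation = 2*(1 - Phi(|z|)) = 1.000000.
Step 6: alpha = 0.05. fail to reject H0.

R = 6, z = 0.0000, p = 1.000000, fail to reject H0.


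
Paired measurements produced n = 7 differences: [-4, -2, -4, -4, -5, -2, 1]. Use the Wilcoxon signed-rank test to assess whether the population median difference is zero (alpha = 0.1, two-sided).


Step 1: Drop any zero differences (none here) and take |d_i|.
|d| = [4, 2, 4, 4, 5, 2, 1]
Step 2: Midrank |d_i| (ties get averaged ranks).
ranks: |4|->5, |2|->2.5, |4|->5, |4|->5, |5|->7, |2|->2.5, |1|->1
Step 3: Attach original signs; sum ranks with positive sign and with negative sign.
W+ = 1 = 1
W- = 5 + 2.5 + 5 + 5 + 7 + 2.5 = 27
(Check: W+ + W- = 28 should equal n(n+1)/2 = 28.)
Step 4: Test statistic W = min(W+, W-) = 1.
Step 5: Ties in |d|, so use the tie-corrected normal approximation.
        E[W] = n(n+1)/4 = 7*8/4 = 14.
        Tie groups: |d|=2 (t=2), |d|=4 (t=3); sum(t^3 - t) = 30.
        Var[W] = n(n+1)(2n+1)/24 - sum(t^3-t)/48 = 840/24 - 30/48 = 34.375.
        z = (W - E[W]) / sqrt(Var[W]) = (1 - 14) / 5.8630 = -2.2173.
        Two-sided p = 2*Phi(z) = 0.026603.
Step 6: alpha = 0.1. reject H0.

W+ = 1, W- = 27, W = min = 1, p = 0.026603, reject H0.


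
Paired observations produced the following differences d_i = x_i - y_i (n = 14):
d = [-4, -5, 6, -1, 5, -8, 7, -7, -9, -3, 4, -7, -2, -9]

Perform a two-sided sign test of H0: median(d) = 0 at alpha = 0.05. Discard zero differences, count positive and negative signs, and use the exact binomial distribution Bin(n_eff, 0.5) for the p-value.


Step 1: Discard zero differences. Original n = 14; n_eff = number of nonzero differences = 14.
Nonzero differences (with sign): -4, -5, +6, -1, +5, -8, +7, -7, -9, -3, +4, -7, -2, -9
Step 2: Count signs: positive = 4, negative = 10.
Step 3: Under H0: P(positive) = 0.5, so the number of positives S ~ Bin(14, 0.5).
Step 4: Two-sided exact p-value = sum of Bin(14,0.5) probabilities at or below the observed probability = 0.179565.
Step 5: alpha = 0.05. fail to reject H0.

n_eff = 14, pos = 4, neg = 10, p = 0.179565, fail to reject H0.


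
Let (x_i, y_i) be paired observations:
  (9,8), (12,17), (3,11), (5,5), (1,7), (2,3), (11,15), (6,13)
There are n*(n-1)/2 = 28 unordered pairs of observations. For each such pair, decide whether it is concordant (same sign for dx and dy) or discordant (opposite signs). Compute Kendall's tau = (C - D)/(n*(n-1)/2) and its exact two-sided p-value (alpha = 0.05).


Step 1: Enumerate the 28 unordered pairs (i,j) with i<j and classify each by sign(x_j-x_i) * sign(y_j-y_i).
  (1,2):dx=+3,dy=+9->C; (1,3):dx=-6,dy=+3->D; (1,4):dx=-4,dy=-3->C; (1,5):dx=-8,dy=-1->C
  (1,6):dx=-7,dy=-5->C; (1,7):dx=+2,dy=+7->C; (1,8):dx=-3,dy=+5->D; (2,3):dx=-9,dy=-6->C
  (2,4):dx=-7,dy=-12->C; (2,5):dx=-11,dy=-10->C; (2,6):dx=-10,dy=-14->C; (2,7):dx=-1,dy=-2->C
  (2,8):dx=-6,dy=-4->C; (3,4):dx=+2,dy=-6->D; (3,5):dx=-2,dy=-4->C; (3,6):dx=-1,dy=-8->C
  (3,7):dx=+8,dy=+4->C; (3,8):dx=+3,dy=+2->C; (4,5):dx=-4,dy=+2->D; (4,6):dx=-3,dy=-2->C
  (4,7):dx=+6,dy=+10->C; (4,8):dx=+1,dy=+8->C; (5,6):dx=+1,dy=-4->D; (5,7):dx=+10,dy=+8->C
  (5,8):dx=+5,dy=+6->C; (6,7):dx=+9,dy=+12->C; (6,8):dx=+4,dy=+10->C; (7,8):dx=-5,dy=-2->C
Step 2: C = 23, D = 5, total pairs = 28.
Step 3: tau = (C - D)/(n(n-1)/2) = (23 - 5)/28 = 0.642857.
Step 4: Exact two-sided p-value (enumerate n! = 40320 permutations of y under H0): p = 0.031151.
Step 5: alpha = 0.05. reject H0.

tau_b = 0.6429 (C=23, D=5), p = 0.031151, reject H0.


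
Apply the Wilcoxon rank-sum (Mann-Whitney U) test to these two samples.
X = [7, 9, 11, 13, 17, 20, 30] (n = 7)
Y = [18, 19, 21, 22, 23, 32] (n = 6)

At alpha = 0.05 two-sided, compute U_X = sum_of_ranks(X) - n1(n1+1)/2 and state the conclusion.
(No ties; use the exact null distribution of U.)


Step 1: Combine and sort all 13 observations; assign midranks.
sorted (value, group): (7,X), (9,X), (11,X), (13,X), (17,X), (18,Y), (19,Y), (20,X), (21,Y), (22,Y), (23,Y), (30,X), (32,Y)
ranks: 7->1, 9->2, 11->3, 13->4, 17->5, 18->6, 19->7, 20->8, 21->9, 22->10, 23->11, 30->12, 32->13
Step 2: Rank sum for X: R1 = 1 + 2 + 3 + 4 + 5 + 8 + 12 = 35.
Step 3: U_X = R1 - n1(n1+1)/2 = 35 - 7*8/2 = 35 - 28 = 7.
       U_Y = n1*n2 - U_X = 42 - 7 = 35.
Step 4: No ties, so the exact null distribution of U (based on enumerating the C(13,7) = 1716 equally likely rank assignments) gives the two-sided p-value.
Step 5: p-value = 0.051282; compare to alpha = 0.05. fail to reject H0.

U_X = 7, p = 0.051282, fail to reject H0 at alpha = 0.05.


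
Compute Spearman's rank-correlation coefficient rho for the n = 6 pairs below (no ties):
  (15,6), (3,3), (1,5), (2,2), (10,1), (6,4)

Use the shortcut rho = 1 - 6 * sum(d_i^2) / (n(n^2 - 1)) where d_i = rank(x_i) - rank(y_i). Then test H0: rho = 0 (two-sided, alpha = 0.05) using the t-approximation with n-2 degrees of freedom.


Step 1: Rank x and y separately (midranks; no ties here).
rank(x): 15->6, 3->3, 1->1, 2->2, 10->5, 6->4
rank(y): 6->6, 3->3, 5->5, 2->2, 1->1, 4->4
Step 2: d_i = R_x(i) - R_y(i); compute d_i^2.
  (6-6)^2=0, (3-3)^2=0, (1-5)^2=16, (2-2)^2=0, (5-1)^2=16, (4-4)^2=0
sum(d^2) = 32.
Step 3: rho = 1 - 6*32 / (6*(6^2 - 1)) = 1 - 192/210 = 0.085714.
Step 4: Under H0, t = rho * sqrt((n-2)/(1-rho^2)) = 0.1721 ~ t(4).
Step 5: Two-sided p-value from the t-distribution with 4 df = 0.871743.
Step 6: alpha = 0.05. fail to reject H0.

rho = 0.0857, p = 0.871743, fail to reject H0 at alpha = 0.05.


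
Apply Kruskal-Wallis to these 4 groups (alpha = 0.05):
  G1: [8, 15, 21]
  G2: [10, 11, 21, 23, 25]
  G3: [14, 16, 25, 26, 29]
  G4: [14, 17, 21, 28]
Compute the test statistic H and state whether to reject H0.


Step 1: Combine all N = 17 observations and assign midranks.
sorted (value, group, rank): (8,G1,1), (10,G2,2), (11,G2,3), (14,G3,4.5), (14,G4,4.5), (15,G1,6), (16,G3,7), (17,G4,8), (21,G1,10), (21,G2,10), (21,G4,10), (23,G2,12), (25,G2,13.5), (25,G3,13.5), (26,G3,15), (28,G4,16), (29,G3,17)
Step 2: Sum ranks within each group.
R_1 = 17 (n_1 = 3)
R_2 = 40.5 (n_2 = 5)
R_3 = 57 (n_3 = 5)
R_4 = 38.5 (n_4 = 4)
Step 3: H = 12/(N(N+1)) * sum(R_i^2/n_i) - 3(N+1)
     = 12/(17*18) * (17^2/3 + 40.5^2/5 + 57^2/5 + 38.5^2/4) - 3*18
     = 0.039216 * 1444.75 - 54
     = 2.656699.
Step 4: Ties present; correction factor C = 1 - 36/(17^3 - 17) = 0.992647. Corrected H = 2.656699 / 0.992647 = 2.676379.
Step 5: Under H0, H ~ chi^2(3); p-value = 0.444256.
Step 6: alpha = 0.05. fail to reject H0.

H = 2.6764, df = 3, p = 0.444256, fail to reject H0.


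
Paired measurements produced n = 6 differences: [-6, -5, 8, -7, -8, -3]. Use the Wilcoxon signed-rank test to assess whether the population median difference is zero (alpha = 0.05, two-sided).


Step 1: Drop any zero differences (none here) and take |d_i|.
|d| = [6, 5, 8, 7, 8, 3]
Step 2: Midrank |d_i| (ties get averaged ranks).
ranks: |6|->3, |5|->2, |8|->5.5, |7|->4, |8|->5.5, |3|->1
Step 3: Attach original signs; sum ranks with positive sign and with negative sign.
W+ = 5.5 = 5.5
W- = 3 + 2 + 4 + 5.5 + 1 = 15.5
(Check: W+ + W- = 21 should equal n(n+1)/2 = 21.)
Step 4: Test statistic W = min(W+, W-) = 5.5.
Step 5: Ties in |d|, so use the tie-corrected normal approximation.
        E[W] = n(n+1)/4 = 6*7/4 = 10.5.
        Tie groups: |d|=8 (t=2); sum(t^3 - t) = 6.
        Var[W] = n(n+1)(2n+1)/24 - sum(t^3-t)/48 = 546/24 - 6/48 = 22.625.
        z = (W - E[W]) / sqrt(Var[W]) = (5.5 - 10.5) / 4.7566 = -1.0512.
        Two-sided p = 2*Phi(z) = 0.293177.
Step 6: alpha = 0.05. fail to reject H0.

W+ = 5.5, W- = 15.5, W = min = 5.5, p = 0.293177, fail to reject H0.


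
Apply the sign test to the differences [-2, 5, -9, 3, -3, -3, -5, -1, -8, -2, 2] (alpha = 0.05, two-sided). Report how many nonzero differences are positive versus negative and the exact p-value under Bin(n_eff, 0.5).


Step 1: Discard zero differences. Original n = 11; n_eff = number of nonzero differences = 11.
Nonzero differences (with sign): -2, +5, -9, +3, -3, -3, -5, -1, -8, -2, +2
Step 2: Count signs: positive = 3, negative = 8.
Step 3: Under H0: P(positive) = 0.5, so the number of positives S ~ Bin(11, 0.5).
Step 4: Two-sided exact p-value = sum of Bin(11,0.5) probabilities at or below the observed probability = 0.226562.
Step 5: alpha = 0.05. fail to reject H0.

n_eff = 11, pos = 3, neg = 8, p = 0.226562, fail to reject H0.


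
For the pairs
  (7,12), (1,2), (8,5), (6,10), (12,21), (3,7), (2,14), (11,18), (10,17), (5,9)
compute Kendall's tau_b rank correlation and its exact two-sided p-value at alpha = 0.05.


Step 1: Enumerate the 45 unordered pairs (i,j) with i<j and classify each by sign(x_j-x_i) * sign(y_j-y_i).
  (1,2):dx=-6,dy=-10->C; (1,3):dx=+1,dy=-7->D; (1,4):dx=-1,dy=-2->C; (1,5):dx=+5,dy=+9->C
  (1,6):dx=-4,dy=-5->C; (1,7):dx=-5,dy=+2->D; (1,8):dx=+4,dy=+6->C; (1,9):dx=+3,dy=+5->C
  (1,10):dx=-2,dy=-3->C; (2,3):dx=+7,dy=+3->C; (2,4):dx=+5,dy=+8->C; (2,5):dx=+11,dy=+19->C
  (2,6):dx=+2,dy=+5->C; (2,7):dx=+1,dy=+12->C; (2,8):dx=+10,dy=+16->C; (2,9):dx=+9,dy=+15->C
  (2,10):dx=+4,dy=+7->C; (3,4):dx=-2,dy=+5->D; (3,5):dx=+4,dy=+16->C; (3,6):dx=-5,dy=+2->D
  (3,7):dx=-6,dy=+9->D; (3,8):dx=+3,dy=+13->C; (3,9):dx=+2,dy=+12->C; (3,10):dx=-3,dy=+4->D
  (4,5):dx=+6,dy=+11->C; (4,6):dx=-3,dy=-3->C; (4,7):dx=-4,dy=+4->D; (4,8):dx=+5,dy=+8->C
  (4,9):dx=+4,dy=+7->C; (4,10):dx=-1,dy=-1->C; (5,6):dx=-9,dy=-14->C; (5,7):dx=-10,dy=-7->C
  (5,8):dx=-1,dy=-3->C; (5,9):dx=-2,dy=-4->C; (5,10):dx=-7,dy=-12->C; (6,7):dx=-1,dy=+7->D
  (6,8):dx=+8,dy=+11->C; (6,9):dx=+7,dy=+10->C; (6,10):dx=+2,dy=+2->C; (7,8):dx=+9,dy=+4->C
  (7,9):dx=+8,dy=+3->C; (7,10):dx=+3,dy=-5->D; (8,9):dx=-1,dy=-1->C; (8,10):dx=-6,dy=-9->C
  (9,10):dx=-5,dy=-8->C
Step 2: C = 36, D = 9, total pairs = 45.
Step 3: tau = (C - D)/(n(n-1)/2) = (36 - 9)/45 = 0.600000.
Step 4: Exact two-sided p-value (enumerate n! = 3628800 permutations of y under H0): p = 0.016666.
Step 5: alpha = 0.05. reject H0.

tau_b = 0.6000 (C=36, D=9), p = 0.016666, reject H0.


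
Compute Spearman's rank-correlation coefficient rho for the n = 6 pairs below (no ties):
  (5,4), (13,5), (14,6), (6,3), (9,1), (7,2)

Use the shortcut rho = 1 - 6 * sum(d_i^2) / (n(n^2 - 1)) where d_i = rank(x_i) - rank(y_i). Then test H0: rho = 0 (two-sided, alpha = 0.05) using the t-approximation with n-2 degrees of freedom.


Step 1: Rank x and y separately (midranks; no ties here).
rank(x): 5->1, 13->5, 14->6, 6->2, 9->4, 7->3
rank(y): 4->4, 5->5, 6->6, 3->3, 1->1, 2->2
Step 2: d_i = R_x(i) - R_y(i); compute d_i^2.
  (1-4)^2=9, (5-5)^2=0, (6-6)^2=0, (2-3)^2=1, (4-1)^2=9, (3-2)^2=1
sum(d^2) = 20.
Step 3: rho = 1 - 6*20 / (6*(6^2 - 1)) = 1 - 120/210 = 0.428571.
Step 4: Under H0, t = rho * sqrt((n-2)/(1-rho^2)) = 0.9487 ~ t(4).
Step 5: Two-sided p-value from the t-distribution with 4 df = 0.396501.
Step 6: alpha = 0.05. fail to reject H0.

rho = 0.4286, p = 0.396501, fail to reject H0 at alpha = 0.05.


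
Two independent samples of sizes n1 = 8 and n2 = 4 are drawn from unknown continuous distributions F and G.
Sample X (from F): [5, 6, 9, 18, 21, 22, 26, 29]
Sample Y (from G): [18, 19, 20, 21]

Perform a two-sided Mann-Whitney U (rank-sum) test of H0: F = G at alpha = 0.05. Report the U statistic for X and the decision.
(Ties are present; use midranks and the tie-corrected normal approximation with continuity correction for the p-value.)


Step 1: Combine and sort all 12 observations; assign midranks.
sorted (value, group): (5,X), (6,X), (9,X), (18,X), (18,Y), (19,Y), (20,Y), (21,X), (21,Y), (22,X), (26,X), (29,X)
ranks: 5->1, 6->2, 9->3, 18->4.5, 18->4.5, 19->6, 20->7, 21->8.5, 21->8.5, 22->10, 26->11, 29->12
Step 2: Rank sum for X: R1 = 1 + 2 + 3 + 4.5 + 8.5 + 10 + 11 + 12 = 52.
Step 3: U_X = R1 - n1(n1+1)/2 = 52 - 8*9/2 = 52 - 36 = 16.
       U_Y = n1*n2 - U_X = 32 - 16 = 16.
Step 4: Ties are present, so use the tie-corrected normal approximation (with continuity correction) for the p-value.
Step 5: p-value = 1.000000; compare to alpha = 0.05. fail to reject H0.

U_X = 16, p = 1.000000, fail to reject H0 at alpha = 0.05.


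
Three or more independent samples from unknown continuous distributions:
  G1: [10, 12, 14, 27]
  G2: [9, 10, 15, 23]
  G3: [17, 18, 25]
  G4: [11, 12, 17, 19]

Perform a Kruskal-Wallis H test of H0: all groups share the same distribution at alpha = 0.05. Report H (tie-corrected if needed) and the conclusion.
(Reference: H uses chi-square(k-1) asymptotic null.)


Step 1: Combine all N = 15 observations and assign midranks.
sorted (value, group, rank): (9,G2,1), (10,G1,2.5), (10,G2,2.5), (11,G4,4), (12,G1,5.5), (12,G4,5.5), (14,G1,7), (15,G2,8), (17,G3,9.5), (17,G4,9.5), (18,G3,11), (19,G4,12), (23,G2,13), (25,G3,14), (27,G1,15)
Step 2: Sum ranks within each group.
R_1 = 30 (n_1 = 4)
R_2 = 24.5 (n_2 = 4)
R_3 = 34.5 (n_3 = 3)
R_4 = 31 (n_4 = 4)
Step 3: H = 12/(N(N+1)) * sum(R_i^2/n_i) - 3(N+1)
     = 12/(15*16) * (30^2/4 + 24.5^2/4 + 34.5^2/3 + 31^2/4) - 3*16
     = 0.050000 * 1012.06 - 48
     = 2.603125.
Step 4: Ties present; correction factor C = 1 - 18/(15^3 - 15) = 0.994643. Corrected H = 2.603125 / 0.994643 = 2.617145.
Step 5: Under H0, H ~ chi^2(3); p-value = 0.454492.
Step 6: alpha = 0.05. fail to reject H0.

H = 2.6171, df = 3, p = 0.454492, fail to reject H0.


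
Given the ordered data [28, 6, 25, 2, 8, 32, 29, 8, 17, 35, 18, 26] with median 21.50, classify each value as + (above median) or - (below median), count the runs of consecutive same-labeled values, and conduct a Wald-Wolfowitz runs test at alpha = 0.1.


Step 1: Compute median = 21.50; label A = above, B = below.
Labels in order: ABABBAABBABA  (n_A = 6, n_B = 6)
Step 2: Count runs R = 9.
Step 3: Under H0 (random ordering), E[R] = 2*n_A*n_B/(n_A+n_B) + 1 = 2*6*6/12 + 1 = 7.0000.
        Var[R] = 2*n_A*n_B*(2*n_A*n_B - n_A - n_B) / ((n_A+n_B)^2 * (n_A+n_B-1)) = 4320/1584 = 2.7273.
        SD[R] = 1.6514.
Step 4: Continuity-corrected z = (R - 0.5 - E[R]) / SD[R] = (9 - 0.5 - 7.0000) / 1.6514 = 0.9083.
Step 5: Two-sided p-value via normal approximation = 2*(1 - Phi(|z|)) = 0.363722.
Step 6: alpha = 0.1. fail to reject H0.

R = 9, z = 0.9083, p = 0.363722, fail to reject H0.


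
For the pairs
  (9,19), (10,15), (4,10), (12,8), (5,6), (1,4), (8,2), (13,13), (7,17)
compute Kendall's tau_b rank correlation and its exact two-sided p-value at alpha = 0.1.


Step 1: Enumerate the 36 unordered pairs (i,j) with i<j and classify each by sign(x_j-x_i) * sign(y_j-y_i).
  (1,2):dx=+1,dy=-4->D; (1,3):dx=-5,dy=-9->C; (1,4):dx=+3,dy=-11->D; (1,5):dx=-4,dy=-13->C
  (1,6):dx=-8,dy=-15->C; (1,7):dx=-1,dy=-17->C; (1,8):dx=+4,dy=-6->D; (1,9):dx=-2,dy=-2->C
  (2,3):dx=-6,dy=-5->C; (2,4):dx=+2,dy=-7->D; (2,5):dx=-5,dy=-9->C; (2,6):dx=-9,dy=-11->C
  (2,7):dx=-2,dy=-13->C; (2,8):dx=+3,dy=-2->D; (2,9):dx=-3,dy=+2->D; (3,4):dx=+8,dy=-2->D
  (3,5):dx=+1,dy=-4->D; (3,6):dx=-3,dy=-6->C; (3,7):dx=+4,dy=-8->D; (3,8):dx=+9,dy=+3->C
  (3,9):dx=+3,dy=+7->C; (4,5):dx=-7,dy=-2->C; (4,6):dx=-11,dy=-4->C; (4,7):dx=-4,dy=-6->C
  (4,8):dx=+1,dy=+5->C; (4,9):dx=-5,dy=+9->D; (5,6):dx=-4,dy=-2->C; (5,7):dx=+3,dy=-4->D
  (5,8):dx=+8,dy=+7->C; (5,9):dx=+2,dy=+11->C; (6,7):dx=+7,dy=-2->D; (6,8):dx=+12,dy=+9->C
  (6,9):dx=+6,dy=+13->C; (7,8):dx=+5,dy=+11->C; (7,9):dx=-1,dy=+15->D; (8,9):dx=-6,dy=+4->D
Step 2: C = 22, D = 14, total pairs = 36.
Step 3: tau = (C - D)/(n(n-1)/2) = (22 - 14)/36 = 0.222222.
Step 4: Exact two-sided p-value (enumerate n! = 362880 permutations of y under H0): p = 0.476709.
Step 5: alpha = 0.1. fail to reject H0.

tau_b = 0.2222 (C=22, D=14), p = 0.476709, fail to reject H0.


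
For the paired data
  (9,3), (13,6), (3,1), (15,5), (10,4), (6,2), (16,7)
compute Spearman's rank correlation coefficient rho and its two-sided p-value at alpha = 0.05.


Step 1: Rank x and y separately (midranks; no ties here).
rank(x): 9->3, 13->5, 3->1, 15->6, 10->4, 6->2, 16->7
rank(y): 3->3, 6->6, 1->1, 5->5, 4->4, 2->2, 7->7
Step 2: d_i = R_x(i) - R_y(i); compute d_i^2.
  (3-3)^2=0, (5-6)^2=1, (1-1)^2=0, (6-5)^2=1, (4-4)^2=0, (2-2)^2=0, (7-7)^2=0
sum(d^2) = 2.
Step 3: rho = 1 - 6*2 / (7*(7^2 - 1)) = 1 - 12/336 = 0.964286.
Step 4: Under H0, t = rho * sqrt((n-2)/(1-rho^2)) = 8.1408 ~ t(5).
Step 5: Two-sided p-value from the t-distribution with 5 df = 0.000454.
Step 6: alpha = 0.05. reject H0.

rho = 0.9643, p = 0.000454, reject H0 at alpha = 0.05.


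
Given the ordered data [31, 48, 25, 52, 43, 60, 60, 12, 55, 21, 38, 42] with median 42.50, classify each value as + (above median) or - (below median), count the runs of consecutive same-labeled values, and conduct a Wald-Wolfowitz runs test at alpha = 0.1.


Step 1: Compute median = 42.50; label A = above, B = below.
Labels in order: BABAAAABABBB  (n_A = 6, n_B = 6)
Step 2: Count runs R = 7.
Step 3: Under H0 (random ordering), E[R] = 2*n_A*n_B/(n_A+n_B) + 1 = 2*6*6/12 + 1 = 7.0000.
        Var[R] = 2*n_A*n_B*(2*n_A*n_B - n_A - n_B) / ((n_A+n_B)^2 * (n_A+n_B-1)) = 4320/1584 = 2.7273.
        SD[R] = 1.6514.
Step 4: R = E[R], so z = 0 with no continuity correction.
Step 5: Two-sided p-value via normal approximation = 2*(1 - Phi(|z|)) = 1.000000.
Step 6: alpha = 0.1. fail to reject H0.

R = 7, z = 0.0000, p = 1.000000, fail to reject H0.


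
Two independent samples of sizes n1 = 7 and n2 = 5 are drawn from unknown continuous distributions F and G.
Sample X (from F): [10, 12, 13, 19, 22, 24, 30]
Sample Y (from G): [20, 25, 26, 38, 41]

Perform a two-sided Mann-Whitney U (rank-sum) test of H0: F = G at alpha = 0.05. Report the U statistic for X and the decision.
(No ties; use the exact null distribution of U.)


Step 1: Combine and sort all 12 observations; assign midranks.
sorted (value, group): (10,X), (12,X), (13,X), (19,X), (20,Y), (22,X), (24,X), (25,Y), (26,Y), (30,X), (38,Y), (41,Y)
ranks: 10->1, 12->2, 13->3, 19->4, 20->5, 22->6, 24->7, 25->8, 26->9, 30->10, 38->11, 41->12
Step 2: Rank sum for X: R1 = 1 + 2 + 3 + 4 + 6 + 7 + 10 = 33.
Step 3: U_X = R1 - n1(n1+1)/2 = 33 - 7*8/2 = 33 - 28 = 5.
       U_Y = n1*n2 - U_X = 35 - 5 = 30.
Step 4: No ties, so the exact null distribution of U (based on enumerating the C(12,7) = 792 equally likely rank assignments) gives the two-sided p-value.
Step 5: p-value = 0.047980; compare to alpha = 0.05. reject H0.

U_X = 5, p = 0.047980, reject H0 at alpha = 0.05.


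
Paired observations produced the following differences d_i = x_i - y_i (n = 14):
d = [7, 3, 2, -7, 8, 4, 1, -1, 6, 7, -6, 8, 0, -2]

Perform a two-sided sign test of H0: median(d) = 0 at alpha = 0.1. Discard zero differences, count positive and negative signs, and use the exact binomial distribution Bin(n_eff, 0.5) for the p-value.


Step 1: Discard zero differences. Original n = 14; n_eff = number of nonzero differences = 13.
Nonzero differences (with sign): +7, +3, +2, -7, +8, +4, +1, -1, +6, +7, -6, +8, -2
Step 2: Count signs: positive = 9, negative = 4.
Step 3: Under H0: P(positive) = 0.5, so the number of positives S ~ Bin(13, 0.5).
Step 4: Two-sided exact p-value = sum of Bin(13,0.5) probabilities at or below the observed probability = 0.266846.
Step 5: alpha = 0.1. fail to reject H0.

n_eff = 13, pos = 9, neg = 4, p = 0.266846, fail to reject H0.


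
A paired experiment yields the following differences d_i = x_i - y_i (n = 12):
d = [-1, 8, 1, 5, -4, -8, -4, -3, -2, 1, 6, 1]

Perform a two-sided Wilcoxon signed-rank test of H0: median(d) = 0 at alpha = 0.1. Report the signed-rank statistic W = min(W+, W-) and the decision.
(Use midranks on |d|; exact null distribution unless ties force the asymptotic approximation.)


Step 1: Drop any zero differences (none here) and take |d_i|.
|d| = [1, 8, 1, 5, 4, 8, 4, 3, 2, 1, 6, 1]
Step 2: Midrank |d_i| (ties get averaged ranks).
ranks: |1|->2.5, |8|->11.5, |1|->2.5, |5|->9, |4|->7.5, |8|->11.5, |4|->7.5, |3|->6, |2|->5, |1|->2.5, |6|->10, |1|->2.5
Step 3: Attach original signs; sum ranks with positive sign and with negative sign.
W+ = 11.5 + 2.5 + 9 + 2.5 + 10 + 2.5 = 38
W- = 2.5 + 7.5 + 11.5 + 7.5 + 6 + 5 = 40
(Check: W+ + W- = 78 should equal n(n+1)/2 = 78.)
Step 4: Test statistic W = min(W+, W-) = 38.
Step 5: Ties in |d|, so use the tie-corrected normal approximation.
        E[W] = n(n+1)/4 = 12*13/4 = 39.
        Tie groups: |d|=1 (t=4), |d|=4 (t=2), |d|=8 (t=2); sum(t^3 - t) = 72.
        Var[W] = n(n+1)(2n+1)/24 - sum(t^3-t)/48 = 3900/24 - 72/48 = 161.
        z = (W - E[W]) / sqrt(Var[W]) = (38 - 39) / 12.6886 = -0.0788.
        Two-sided p = 2*Phi(z) = 0.937183.
Step 6: alpha = 0.1. fail to reject H0.

W+ = 38, W- = 40, W = min = 38, p = 0.937183, fail to reject H0.


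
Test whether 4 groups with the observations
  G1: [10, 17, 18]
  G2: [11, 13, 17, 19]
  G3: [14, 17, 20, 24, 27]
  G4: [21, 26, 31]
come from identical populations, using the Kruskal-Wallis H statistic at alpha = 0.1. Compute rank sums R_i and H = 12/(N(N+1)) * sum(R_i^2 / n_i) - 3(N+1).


Step 1: Combine all N = 15 observations and assign midranks.
sorted (value, group, rank): (10,G1,1), (11,G2,2), (13,G2,3), (14,G3,4), (17,G1,6), (17,G2,6), (17,G3,6), (18,G1,8), (19,G2,9), (20,G3,10), (21,G4,11), (24,G3,12), (26,G4,13), (27,G3,14), (31,G4,15)
Step 2: Sum ranks within each group.
R_1 = 15 (n_1 = 3)
R_2 = 20 (n_2 = 4)
R_3 = 46 (n_3 = 5)
R_4 = 39 (n_4 = 3)
Step 3: H = 12/(N(N+1)) * sum(R_i^2/n_i) - 3(N+1)
     = 12/(15*16) * (15^2/3 + 20^2/4 + 46^2/5 + 39^2/3) - 3*16
     = 0.050000 * 1105.2 - 48
     = 7.260000.
Step 4: Ties present; correction factor C = 1 - 24/(15^3 - 15) = 0.992857. Corrected H = 7.260000 / 0.992857 = 7.312230.
Step 5: Under H0, H ~ chi^2(3); p-value = 0.062585.
Step 6: alpha = 0.1. reject H0.

H = 7.3122, df = 3, p = 0.062585, reject H0.


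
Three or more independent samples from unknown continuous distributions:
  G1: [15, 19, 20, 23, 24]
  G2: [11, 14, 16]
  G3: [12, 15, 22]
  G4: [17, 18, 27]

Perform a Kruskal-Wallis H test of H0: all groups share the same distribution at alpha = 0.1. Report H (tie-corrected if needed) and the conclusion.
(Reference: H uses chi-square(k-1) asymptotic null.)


Step 1: Combine all N = 14 observations and assign midranks.
sorted (value, group, rank): (11,G2,1), (12,G3,2), (14,G2,3), (15,G1,4.5), (15,G3,4.5), (16,G2,6), (17,G4,7), (18,G4,8), (19,G1,9), (20,G1,10), (22,G3,11), (23,G1,12), (24,G1,13), (27,G4,14)
Step 2: Sum ranks within each group.
R_1 = 48.5 (n_1 = 5)
R_2 = 10 (n_2 = 3)
R_3 = 17.5 (n_3 = 3)
R_4 = 29 (n_4 = 3)
Step 3: H = 12/(N(N+1)) * sum(R_i^2/n_i) - 3(N+1)
     = 12/(14*15) * (48.5^2/5 + 10^2/3 + 17.5^2/3 + 29^2/3) - 3*15
     = 0.057143 * 886.2 - 45
     = 5.640000.
Step 4: Ties present; correction factor C = 1 - 6/(14^3 - 14) = 0.997802. Corrected H = 5.640000 / 0.997802 = 5.652423.
Step 5: Under H0, H ~ chi^2(3); p-value = 0.129801.
Step 6: alpha = 0.1. fail to reject H0.

H = 5.6524, df = 3, p = 0.129801, fail to reject H0.


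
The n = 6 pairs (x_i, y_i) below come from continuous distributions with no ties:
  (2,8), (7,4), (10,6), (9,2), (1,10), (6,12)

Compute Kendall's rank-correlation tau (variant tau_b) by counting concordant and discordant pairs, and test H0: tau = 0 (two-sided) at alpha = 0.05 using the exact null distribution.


Step 1: Enumerate the 15 unordered pairs (i,j) with i<j and classify each by sign(x_j-x_i) * sign(y_j-y_i).
  (1,2):dx=+5,dy=-4->D; (1,3):dx=+8,dy=-2->D; (1,4):dx=+7,dy=-6->D; (1,5):dx=-1,dy=+2->D
  (1,6):dx=+4,dy=+4->C; (2,3):dx=+3,dy=+2->C; (2,4):dx=+2,dy=-2->D; (2,5):dx=-6,dy=+6->D
  (2,6):dx=-1,dy=+8->D; (3,4):dx=-1,dy=-4->C; (3,5):dx=-9,dy=+4->D; (3,6):dx=-4,dy=+6->D
  (4,5):dx=-8,dy=+8->D; (4,6):dx=-3,dy=+10->D; (5,6):dx=+5,dy=+2->C
Step 2: C = 4, D = 11, total pairs = 15.
Step 3: tau = (C - D)/(n(n-1)/2) = (4 - 11)/15 = -0.466667.
Step 4: Exact two-sided p-value (enumerate n! = 720 permutations of y under H0): p = 0.272222.
Step 5: alpha = 0.05. fail to reject H0.

tau_b = -0.4667 (C=4, D=11), p = 0.272222, fail to reject H0.


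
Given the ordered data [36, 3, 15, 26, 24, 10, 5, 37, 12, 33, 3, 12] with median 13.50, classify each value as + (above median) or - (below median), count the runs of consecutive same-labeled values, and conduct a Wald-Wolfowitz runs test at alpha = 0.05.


Step 1: Compute median = 13.50; label A = above, B = below.
Labels in order: ABAAABBABABB  (n_A = 6, n_B = 6)
Step 2: Count runs R = 8.
Step 3: Under H0 (random ordering), E[R] = 2*n_A*n_B/(n_A+n_B) + 1 = 2*6*6/12 + 1 = 7.0000.
        Var[R] = 2*n_A*n_B*(2*n_A*n_B - n_A - n_B) / ((n_A+n_B)^2 * (n_A+n_B-1)) = 4320/1584 = 2.7273.
        SD[R] = 1.6514.
Step 4: Continuity-corrected z = (R - 0.5 - E[R]) / SD[R] = (8 - 0.5 - 7.0000) / 1.6514 = 0.3028.
Step 5: Two-sided p-value via normal approximation = 2*(1 - Phi(|z|)) = 0.762069.
Step 6: alpha = 0.05. fail to reject H0.

R = 8, z = 0.3028, p = 0.762069, fail to reject H0.


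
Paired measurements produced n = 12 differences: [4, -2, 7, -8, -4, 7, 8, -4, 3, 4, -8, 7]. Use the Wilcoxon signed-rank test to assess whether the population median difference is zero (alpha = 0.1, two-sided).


Step 1: Drop any zero differences (none here) and take |d_i|.
|d| = [4, 2, 7, 8, 4, 7, 8, 4, 3, 4, 8, 7]
Step 2: Midrank |d_i| (ties get averaged ranks).
ranks: |4|->4.5, |2|->1, |7|->8, |8|->11, |4|->4.5, |7|->8, |8|->11, |4|->4.5, |3|->2, |4|->4.5, |8|->11, |7|->8
Step 3: Attach original signs; sum ranks with positive sign and with negative sign.
W+ = 4.5 + 8 + 8 + 11 + 2 + 4.5 + 8 = 46
W- = 1 + 11 + 4.5 + 4.5 + 11 = 32
(Check: W+ + W- = 78 should equal n(n+1)/2 = 78.)
Step 4: Test statistic W = min(W+, W-) = 32.
Step 5: Ties in |d|, so use the tie-corrected normal approximation.
        E[W] = n(n+1)/4 = 12*13/4 = 39.
        Tie groups: |d|=4 (t=4), |d|=7 (t=3), |d|=8 (t=3); sum(t^3 - t) = 108.
        Var[W] = n(n+1)(2n+1)/24 - sum(t^3-t)/48 = 3900/24 - 108/48 = 160.25.
        z = (W - E[W]) / sqrt(Var[W]) = (32 - 39) / 12.6590 = -0.5530.
        Two-sided p = 2*Phi(z) = 0.580286.
Step 6: alpha = 0.1. fail to reject H0.

W+ = 46, W- = 32, W = min = 32, p = 0.580286, fail to reject H0.


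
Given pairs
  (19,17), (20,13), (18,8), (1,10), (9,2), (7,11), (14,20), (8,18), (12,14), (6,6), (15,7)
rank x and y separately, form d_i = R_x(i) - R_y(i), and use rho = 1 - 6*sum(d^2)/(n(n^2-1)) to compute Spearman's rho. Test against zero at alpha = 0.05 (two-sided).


Step 1: Rank x and y separately (midranks; no ties here).
rank(x): 19->10, 20->11, 18->9, 1->1, 9->5, 7->3, 14->7, 8->4, 12->6, 6->2, 15->8
rank(y): 17->9, 13->7, 8->4, 10->5, 2->1, 11->6, 20->11, 18->10, 14->8, 6->2, 7->3
Step 2: d_i = R_x(i) - R_y(i); compute d_i^2.
  (10-9)^2=1, (11-7)^2=16, (9-4)^2=25, (1-5)^2=16, (5-1)^2=16, (3-6)^2=9, (7-11)^2=16, (4-10)^2=36, (6-8)^2=4, (2-2)^2=0, (8-3)^2=25
sum(d^2) = 164.
Step 3: rho = 1 - 6*164 / (11*(11^2 - 1)) = 1 - 984/1320 = 0.254545.
Step 4: Under H0, t = rho * sqrt((n-2)/(1-rho^2)) = 0.7896 ~ t(9).
Step 5: Two-sided p-value from the t-distribution with 9 df = 0.450037.
Step 6: alpha = 0.05. fail to reject H0.

rho = 0.2545, p = 0.450037, fail to reject H0 at alpha = 0.05.


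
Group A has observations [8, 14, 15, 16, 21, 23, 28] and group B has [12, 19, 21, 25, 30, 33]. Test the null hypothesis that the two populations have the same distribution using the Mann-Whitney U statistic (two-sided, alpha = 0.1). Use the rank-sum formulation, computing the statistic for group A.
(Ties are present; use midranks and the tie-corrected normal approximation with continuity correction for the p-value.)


Step 1: Combine and sort all 13 observations; assign midranks.
sorted (value, group): (8,X), (12,Y), (14,X), (15,X), (16,X), (19,Y), (21,X), (21,Y), (23,X), (25,Y), (28,X), (30,Y), (33,Y)
ranks: 8->1, 12->2, 14->3, 15->4, 16->5, 19->6, 21->7.5, 21->7.5, 23->9, 25->10, 28->11, 30->12, 33->13
Step 2: Rank sum for X: R1 = 1 + 3 + 4 + 5 + 7.5 + 9 + 11 = 40.5.
Step 3: U_X = R1 - n1(n1+1)/2 = 40.5 - 7*8/2 = 40.5 - 28 = 12.5.
       U_Y = n1*n2 - U_X = 42 - 12.5 = 29.5.
Step 4: Ties are present, so use the tie-corrected normal approximation (with continuity correction) for the p-value.
Step 5: p-value = 0.252445; compare to alpha = 0.1. fail to reject H0.

U_X = 12.5, p = 0.252445, fail to reject H0 at alpha = 0.1.


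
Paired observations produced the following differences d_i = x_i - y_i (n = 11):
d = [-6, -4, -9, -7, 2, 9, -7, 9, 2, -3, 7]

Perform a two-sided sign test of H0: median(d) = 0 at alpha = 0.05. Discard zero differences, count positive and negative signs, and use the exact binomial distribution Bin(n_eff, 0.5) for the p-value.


Step 1: Discard zero differences. Original n = 11; n_eff = number of nonzero differences = 11.
Nonzero differences (with sign): -6, -4, -9, -7, +2, +9, -7, +9, +2, -3, +7
Step 2: Count signs: positive = 5, negative = 6.
Step 3: Under H0: P(positive) = 0.5, so the number of positives S ~ Bin(11, 0.5).
Step 4: Two-sided exact p-value = sum of Bin(11,0.5) probabilities at or below the observed probability = 1.000000.
Step 5: alpha = 0.05. fail to reject H0.

n_eff = 11, pos = 5, neg = 6, p = 1.000000, fail to reject H0.


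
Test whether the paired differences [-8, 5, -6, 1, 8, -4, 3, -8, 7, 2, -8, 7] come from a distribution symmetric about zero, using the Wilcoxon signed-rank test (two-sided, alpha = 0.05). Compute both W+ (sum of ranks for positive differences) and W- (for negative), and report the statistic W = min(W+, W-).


Step 1: Drop any zero differences (none here) and take |d_i|.
|d| = [8, 5, 6, 1, 8, 4, 3, 8, 7, 2, 8, 7]
Step 2: Midrank |d_i| (ties get averaged ranks).
ranks: |8|->10.5, |5|->5, |6|->6, |1|->1, |8|->10.5, |4|->4, |3|->3, |8|->10.5, |7|->7.5, |2|->2, |8|->10.5, |7|->7.5
Step 3: Attach original signs; sum ranks with positive sign and with negative sign.
W+ = 5 + 1 + 10.5 + 3 + 7.5 + 2 + 7.5 = 36.5
W- = 10.5 + 6 + 4 + 10.5 + 10.5 = 41.5
(Check: W+ + W- = 78 should equal n(n+1)/2 = 78.)
Step 4: Test statistic W = min(W+, W-) = 36.5.
Step 5: Ties in |d|, so use the tie-corrected normal approximation.
        E[W] = n(n+1)/4 = 12*13/4 = 39.
        Tie groups: |d|=7 (t=2), |d|=8 (t=4); sum(t^3 - t) = 66.
        Var[W] = n(n+1)(2n+1)/24 - sum(t^3-t)/48 = 3900/24 - 66/48 = 161.125.
        z = (W - E[W]) / sqrt(Var[W]) = (36.5 - 39) / 12.6935 = -0.1970.
        Two-sided p = 2*Phi(z) = 0.843866.
Step 6: alpha = 0.05. fail to reject H0.

W+ = 36.5, W- = 41.5, W = min = 36.5, p = 0.843866, fail to reject H0.


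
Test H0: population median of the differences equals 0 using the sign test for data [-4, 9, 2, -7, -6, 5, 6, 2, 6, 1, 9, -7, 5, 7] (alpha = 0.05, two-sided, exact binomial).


Step 1: Discard zero differences. Original n = 14; n_eff = number of nonzero differences = 14.
Nonzero differences (with sign): -4, +9, +2, -7, -6, +5, +6, +2, +6, +1, +9, -7, +5, +7
Step 2: Count signs: positive = 10, negative = 4.
Step 3: Under H0: P(positive) = 0.5, so the number of positives S ~ Bin(14, 0.5).
Step 4: Two-sided exact p-value = sum of Bin(14,0.5) probabilities at or below the observed probability = 0.179565.
Step 5: alpha = 0.05. fail to reject H0.

n_eff = 14, pos = 10, neg = 4, p = 0.179565, fail to reject H0.


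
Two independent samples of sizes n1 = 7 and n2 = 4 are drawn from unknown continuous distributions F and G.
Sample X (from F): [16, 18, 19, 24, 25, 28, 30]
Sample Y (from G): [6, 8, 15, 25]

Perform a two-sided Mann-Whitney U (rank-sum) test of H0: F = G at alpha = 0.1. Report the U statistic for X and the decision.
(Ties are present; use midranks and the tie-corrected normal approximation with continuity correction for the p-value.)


Step 1: Combine and sort all 11 observations; assign midranks.
sorted (value, group): (6,Y), (8,Y), (15,Y), (16,X), (18,X), (19,X), (24,X), (25,X), (25,Y), (28,X), (30,X)
ranks: 6->1, 8->2, 15->3, 16->4, 18->5, 19->6, 24->7, 25->8.5, 25->8.5, 28->10, 30->11
Step 2: Rank sum for X: R1 = 4 + 5 + 6 + 7 + 8.5 + 10 + 11 = 51.5.
Step 3: U_X = R1 - n1(n1+1)/2 = 51.5 - 7*8/2 = 51.5 - 28 = 23.5.
       U_Y = n1*n2 - U_X = 28 - 23.5 = 4.5.
Step 4: Ties are present, so use the tie-corrected normal approximation (with continuity correction) for the p-value.
Step 5: p-value = 0.088247; compare to alpha = 0.1. reject H0.

U_X = 23.5, p = 0.088247, reject H0 at alpha = 0.1.


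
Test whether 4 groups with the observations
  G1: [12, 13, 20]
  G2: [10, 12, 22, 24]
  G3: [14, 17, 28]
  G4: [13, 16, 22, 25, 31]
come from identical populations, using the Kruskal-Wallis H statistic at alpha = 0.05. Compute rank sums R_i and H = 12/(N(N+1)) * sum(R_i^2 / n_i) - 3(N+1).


Step 1: Combine all N = 15 observations and assign midranks.
sorted (value, group, rank): (10,G2,1), (12,G1,2.5), (12,G2,2.5), (13,G1,4.5), (13,G4,4.5), (14,G3,6), (16,G4,7), (17,G3,8), (20,G1,9), (22,G2,10.5), (22,G4,10.5), (24,G2,12), (25,G4,13), (28,G3,14), (31,G4,15)
Step 2: Sum ranks within each group.
R_1 = 16 (n_1 = 3)
R_2 = 26 (n_2 = 4)
R_3 = 28 (n_3 = 3)
R_4 = 50 (n_4 = 5)
Step 3: H = 12/(N(N+1)) * sum(R_i^2/n_i) - 3(N+1)
     = 12/(15*16) * (16^2/3 + 26^2/4 + 28^2/3 + 50^2/5) - 3*16
     = 0.050000 * 1015.67 - 48
     = 2.783333.
Step 4: Ties present; correction factor C = 1 - 18/(15^3 - 15) = 0.994643. Corrected H = 2.783333 / 0.994643 = 2.798324.
Step 5: Under H0, H ~ chi^2(3); p-value = 0.423776.
Step 6: alpha = 0.05. fail to reject H0.

H = 2.7983, df = 3, p = 0.423776, fail to reject H0.


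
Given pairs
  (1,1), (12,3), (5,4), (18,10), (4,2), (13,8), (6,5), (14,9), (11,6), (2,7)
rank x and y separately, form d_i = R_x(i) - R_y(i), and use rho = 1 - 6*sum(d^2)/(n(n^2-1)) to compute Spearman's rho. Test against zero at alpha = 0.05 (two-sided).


Step 1: Rank x and y separately (midranks; no ties here).
rank(x): 1->1, 12->7, 5->4, 18->10, 4->3, 13->8, 6->5, 14->9, 11->6, 2->2
rank(y): 1->1, 3->3, 4->4, 10->10, 2->2, 8->8, 5->5, 9->9, 6->6, 7->7
Step 2: d_i = R_x(i) - R_y(i); compute d_i^2.
  (1-1)^2=0, (7-3)^2=16, (4-4)^2=0, (10-10)^2=0, (3-2)^2=1, (8-8)^2=0, (5-5)^2=0, (9-9)^2=0, (6-6)^2=0, (2-7)^2=25
sum(d^2) = 42.
Step 3: rho = 1 - 6*42 / (10*(10^2 - 1)) = 1 - 252/990 = 0.745455.
Step 4: Under H0, t = rho * sqrt((n-2)/(1-rho^2)) = 3.1632 ~ t(8).
Step 5: Two-sided p-value from the t-distribution with 8 df = 0.013330.
Step 6: alpha = 0.05. reject H0.

rho = 0.7455, p = 0.013330, reject H0 at alpha = 0.05.


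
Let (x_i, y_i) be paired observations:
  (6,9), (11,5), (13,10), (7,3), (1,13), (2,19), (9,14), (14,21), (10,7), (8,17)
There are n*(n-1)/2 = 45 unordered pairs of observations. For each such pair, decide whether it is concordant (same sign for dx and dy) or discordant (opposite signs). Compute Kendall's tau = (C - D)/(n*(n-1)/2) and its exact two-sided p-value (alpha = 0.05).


Step 1: Enumerate the 45 unordered pairs (i,j) with i<j and classify each by sign(x_j-x_i) * sign(y_j-y_i).
  (1,2):dx=+5,dy=-4->D; (1,3):dx=+7,dy=+1->C; (1,4):dx=+1,dy=-6->D; (1,5):dx=-5,dy=+4->D
  (1,6):dx=-4,dy=+10->D; (1,7):dx=+3,dy=+5->C; (1,8):dx=+8,dy=+12->C; (1,9):dx=+4,dy=-2->D
  (1,10):dx=+2,dy=+8->C; (2,3):dx=+2,dy=+5->C; (2,4):dx=-4,dy=-2->C; (2,5):dx=-10,dy=+8->D
  (2,6):dx=-9,dy=+14->D; (2,7):dx=-2,dy=+9->D; (2,8):dx=+3,dy=+16->C; (2,9):dx=-1,dy=+2->D
  (2,10):dx=-3,dy=+12->D; (3,4):dx=-6,dy=-7->C; (3,5):dx=-12,dy=+3->D; (3,6):dx=-11,dy=+9->D
  (3,7):dx=-4,dy=+4->D; (3,8):dx=+1,dy=+11->C; (3,9):dx=-3,dy=-3->C; (3,10):dx=-5,dy=+7->D
  (4,5):dx=-6,dy=+10->D; (4,6):dx=-5,dy=+16->D; (4,7):dx=+2,dy=+11->C; (4,8):dx=+7,dy=+18->C
  (4,9):dx=+3,dy=+4->C; (4,10):dx=+1,dy=+14->C; (5,6):dx=+1,dy=+6->C; (5,7):dx=+8,dy=+1->C
  (5,8):dx=+13,dy=+8->C; (5,9):dx=+9,dy=-6->D; (5,10):dx=+7,dy=+4->C; (6,7):dx=+7,dy=-5->D
  (6,8):dx=+12,dy=+2->C; (6,9):dx=+8,dy=-12->D; (6,10):dx=+6,dy=-2->D; (7,8):dx=+5,dy=+7->C
  (7,9):dx=+1,dy=-7->D; (7,10):dx=-1,dy=+3->D; (8,9):dx=-4,dy=-14->C; (8,10):dx=-6,dy=-4->C
  (9,10):dx=-2,dy=+10->D
Step 2: C = 22, D = 23, total pairs = 45.
Step 3: tau = (C - D)/(n(n-1)/2) = (22 - 23)/45 = -0.022222.
Step 4: Exact two-sided p-value (enumerate n! = 3628800 permutations of y under H0): p = 1.000000.
Step 5: alpha = 0.05. fail to reject H0.

tau_b = -0.0222 (C=22, D=23), p = 1.000000, fail to reject H0.


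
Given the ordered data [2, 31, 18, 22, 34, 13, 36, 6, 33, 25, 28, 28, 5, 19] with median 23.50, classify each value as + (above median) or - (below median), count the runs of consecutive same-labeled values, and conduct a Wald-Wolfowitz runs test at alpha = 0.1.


Step 1: Compute median = 23.50; label A = above, B = below.
Labels in order: BABBABABAAAABB  (n_A = 7, n_B = 7)
Step 2: Count runs R = 9.
Step 3: Under H0 (random ordering), E[R] = 2*n_A*n_B/(n_A+n_B) + 1 = 2*7*7/14 + 1 = 8.0000.
        Var[R] = 2*n_A*n_B*(2*n_A*n_B - n_A - n_B) / ((n_A+n_B)^2 * (n_A+n_B-1)) = 8232/2548 = 3.2308.
        SD[R] = 1.7974.
Step 4: Continuity-corrected z = (R - 0.5 - E[R]) / SD[R] = (9 - 0.5 - 8.0000) / 1.7974 = 0.2782.
Step 5: Two-sided p-value via normal approximation = 2*(1 - Phi(|z|)) = 0.780879.
Step 6: alpha = 0.1. fail to reject H0.

R = 9, z = 0.2782, p = 0.780879, fail to reject H0.


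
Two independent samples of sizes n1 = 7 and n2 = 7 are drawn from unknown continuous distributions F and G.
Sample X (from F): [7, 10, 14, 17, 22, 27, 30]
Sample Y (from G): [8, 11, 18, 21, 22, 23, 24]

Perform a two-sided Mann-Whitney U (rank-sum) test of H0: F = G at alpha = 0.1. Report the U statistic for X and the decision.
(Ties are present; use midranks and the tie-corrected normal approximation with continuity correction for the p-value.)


Step 1: Combine and sort all 14 observations; assign midranks.
sorted (value, group): (7,X), (8,Y), (10,X), (11,Y), (14,X), (17,X), (18,Y), (21,Y), (22,X), (22,Y), (23,Y), (24,Y), (27,X), (30,X)
ranks: 7->1, 8->2, 10->3, 11->4, 14->5, 17->6, 18->7, 21->8, 22->9.5, 22->9.5, 23->11, 24->12, 27->13, 30->14
Step 2: Rank sum for X: R1 = 1 + 3 + 5 + 6 + 9.5 + 13 + 14 = 51.5.
Step 3: U_X = R1 - n1(n1+1)/2 = 51.5 - 7*8/2 = 51.5 - 28 = 23.5.
       U_Y = n1*n2 - U_X = 49 - 23.5 = 25.5.
Step 4: Ties are present, so use the tie-corrected normal approximation (with continuity correction) for the p-value.
Step 5: p-value = 0.949004; compare to alpha = 0.1. fail to reject H0.

U_X = 23.5, p = 0.949004, fail to reject H0 at alpha = 0.1.


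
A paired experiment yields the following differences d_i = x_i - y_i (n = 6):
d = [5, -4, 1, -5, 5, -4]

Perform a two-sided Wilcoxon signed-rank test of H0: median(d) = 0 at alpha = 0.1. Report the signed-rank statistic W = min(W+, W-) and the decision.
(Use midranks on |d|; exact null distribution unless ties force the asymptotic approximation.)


Step 1: Drop any zero differences (none here) and take |d_i|.
|d| = [5, 4, 1, 5, 5, 4]
Step 2: Midrank |d_i| (ties get averaged ranks).
ranks: |5|->5, |4|->2.5, |1|->1, |5|->5, |5|->5, |4|->2.5
Step 3: Attach original signs; sum ranks with positive sign and with negative sign.
W+ = 5 + 1 + 5 = 11
W- = 2.5 + 5 + 2.5 = 10
(Check: W+ + W- = 21 should equal n(n+1)/2 = 21.)
Step 4: Test statistic W = min(W+, W-) = 10.
Step 5: Ties in |d|, so use the tie-corrected normal approximation.
        E[W] = n(n+1)/4 = 6*7/4 = 10.5.
        Tie groups: |d|=4 (t=2), |d|=5 (t=3); sum(t^3 - t) = 30.
        Var[W] = n(n+1)(2n+1)/24 - sum(t^3-t)/48 = 546/24 - 30/48 = 22.125.
        z = (W - E[W]) / sqrt(Var[W]) = (10 - 10.5) / 4.7037 = -0.1063.
        Two-sided p = 2*Phi(z) = 0.915345.
Step 6: alpha = 0.1. fail to reject H0.

W+ = 11, W- = 10, W = min = 10, p = 0.915345, fail to reject H0.


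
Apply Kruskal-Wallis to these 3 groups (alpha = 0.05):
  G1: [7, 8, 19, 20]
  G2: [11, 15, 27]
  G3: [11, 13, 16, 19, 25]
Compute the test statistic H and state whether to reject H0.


Step 1: Combine all N = 12 observations and assign midranks.
sorted (value, group, rank): (7,G1,1), (8,G1,2), (11,G2,3.5), (11,G3,3.5), (13,G3,5), (15,G2,6), (16,G3,7), (19,G1,8.5), (19,G3,8.5), (20,G1,10), (25,G3,11), (27,G2,12)
Step 2: Sum ranks within each group.
R_1 = 21.5 (n_1 = 4)
R_2 = 21.5 (n_2 = 3)
R_3 = 35 (n_3 = 5)
Step 3: H = 12/(N(N+1)) * sum(R_i^2/n_i) - 3(N+1)
     = 12/(12*13) * (21.5^2/4 + 21.5^2/3 + 35^2/5) - 3*13
     = 0.076923 * 514.646 - 39
     = 0.588141.
Step 4: Ties present; correction factor C = 1 - 12/(12^3 - 12) = 0.993007. Corrected H = 0.588141 / 0.993007 = 0.592283.
Step 5: Under H0, H ~ chi^2(2); p-value = 0.743682.
Step 6: alpha = 0.05. fail to reject H0.

H = 0.5923, df = 2, p = 0.743682, fail to reject H0.
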